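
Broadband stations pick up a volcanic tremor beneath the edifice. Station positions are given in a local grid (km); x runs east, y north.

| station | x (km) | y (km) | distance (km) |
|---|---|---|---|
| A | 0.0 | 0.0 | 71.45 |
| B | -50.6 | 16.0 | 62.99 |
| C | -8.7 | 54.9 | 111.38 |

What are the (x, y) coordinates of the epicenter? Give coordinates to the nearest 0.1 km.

Circle about each station: x² + y² = 71.45²; (x + 50.6)² + (y − 16.0)² = 62.99²; (x + 8.7)² + (y − 54.9)² = 111.38².
Subtracting the A equation from the B and C equations removes the quadratic terms:
-101.2 x + 32.0 y = 3953.72
-17.4 x + 109.8 y = -4210.70
Solving the 2×2 system: x ≈ -53.9, y ≈ -46.9 km.
Check against A (with the unrounded x, y): √(x²+y²) = 71.44 ≈ 71.45 km. ✓

-53.9 km east, -46.9 km north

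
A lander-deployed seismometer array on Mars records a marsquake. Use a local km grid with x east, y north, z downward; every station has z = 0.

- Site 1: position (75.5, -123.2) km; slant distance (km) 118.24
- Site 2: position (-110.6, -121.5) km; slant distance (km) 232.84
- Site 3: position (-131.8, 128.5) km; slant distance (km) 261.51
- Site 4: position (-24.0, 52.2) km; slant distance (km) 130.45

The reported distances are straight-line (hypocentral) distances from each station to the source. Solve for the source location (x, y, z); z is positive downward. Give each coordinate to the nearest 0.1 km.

(91.6, -6.8, 13.1)

Each station gives a sphere (x−x_i)² + (y−y_i)² + z² = d_i² (stations at z=0).
Subtracting the Site 1 sphere from Site 2 and Site 3: z² cancels, leaving linear equations in x and y:
-372.2 x + 3.4 y = -34117.65
-414.6 x + 503.4 y = -41401.78
Solving: x ≈ 91.603, y ≈ -6.800 km (keep extra digits for the depth step; rounded: 91.6, -6.8).
Then from the Site 1 sphere: z² = 118.24² − (x − 75.5)² − (y + 123.2)² with x = 91.603, y = -6.800, so z ≈ 13.131 ≈ 13.1 km.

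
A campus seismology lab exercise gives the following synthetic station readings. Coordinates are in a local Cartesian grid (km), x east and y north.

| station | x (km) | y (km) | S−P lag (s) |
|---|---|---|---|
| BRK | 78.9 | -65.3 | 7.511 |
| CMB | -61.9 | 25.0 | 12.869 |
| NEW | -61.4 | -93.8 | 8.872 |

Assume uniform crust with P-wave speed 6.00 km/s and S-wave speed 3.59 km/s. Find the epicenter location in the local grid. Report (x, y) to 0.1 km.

Distance from S−P lag: d = Δt · v_P v_S / (v_P − v_S) = Δt · (6.00·3.59)/(6.00−3.59) ≈ 8.9378·Δt.
So d_BRK = 67.13, d_CMB = 115.02, d_NEW = 79.30 km.
Circle about each station: (x − 78.9)² + (y + 65.3)² = 67.13²; (x + 61.9)² + (y − 25.0)² = 115.02²; (x + 61.4)² + (y + 93.8)² = 79.30².
Subtracting the BRK equation from the CMB and NEW equations removes the quadratic terms:
-281.6 x + 180.6 y = -14755.85
-280.6 x − 57.0 y = 297.05
Solving the 2×2 system: x ≈ 11.8, y ≈ -63.3 km.
Check against BRK (with the unrounded x, y): √((x − 78.9)²+(y + 65.3)²) = 67.13 ≈ 67.13 km. ✓

x ≈ 11.8 km, y ≈ -63.3 km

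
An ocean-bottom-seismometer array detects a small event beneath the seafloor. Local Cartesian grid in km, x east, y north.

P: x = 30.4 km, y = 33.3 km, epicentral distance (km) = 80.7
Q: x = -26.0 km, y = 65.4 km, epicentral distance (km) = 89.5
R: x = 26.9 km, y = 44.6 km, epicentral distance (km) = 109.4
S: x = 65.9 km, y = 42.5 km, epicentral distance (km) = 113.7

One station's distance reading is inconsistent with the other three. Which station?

R

Solve using three stations at a time. Using P, Q, S (subtract circle equations pairwise → linear system) gives (x, y) ≈ (-26.2, -23.9).
Distances from that point to each station vs reported:
  P: calculated 80.4 vs reported 80.7 → residual 0.3 km
  Q: calculated 89.3 vs reported 89.5 → residual 0.2 km
  R: calculated 86.6 vs reported 109.4 → residual 22.8 km
  S: calculated 113.5 vs reported 113.7 → residual 0.2 km
P, Q, S are mutually consistent (residuals ≈ 0); R is off by 22.8 km.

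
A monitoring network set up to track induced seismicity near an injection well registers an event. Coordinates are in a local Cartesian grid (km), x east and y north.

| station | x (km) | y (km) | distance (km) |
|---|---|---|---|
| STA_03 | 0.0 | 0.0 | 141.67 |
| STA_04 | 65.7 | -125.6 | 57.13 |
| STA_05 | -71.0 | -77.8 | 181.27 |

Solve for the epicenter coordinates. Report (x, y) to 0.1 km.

Circle about each station: x² + y² = 141.67²; (x − 65.7)² + (y + 125.6)² = 57.13²; (x + 71.0)² + (y + 77.8)² = 181.27².
Subtracting pairs of circle equations eliminates x²+y² and gives linear equations (the radical axes):
131.4 x − 251.2 y = 36898.40
-142.0 x − 155.6 y = -1694.58
Solving the 2×2 system: x ≈ 109.9, y ≈ -89.4 km.

(109.9, -89.4)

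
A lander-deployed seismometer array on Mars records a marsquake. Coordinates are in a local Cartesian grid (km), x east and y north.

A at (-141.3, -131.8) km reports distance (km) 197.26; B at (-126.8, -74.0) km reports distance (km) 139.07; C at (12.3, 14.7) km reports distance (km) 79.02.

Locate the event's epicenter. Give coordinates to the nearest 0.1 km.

-59.5 km east, 47.7 km north

Circle about each station: (x + 141.3)² + (y + 131.8)² = 197.26²; (x + 126.8)² + (y + 74.0)² = 139.07²; (x − 12.3)² + (y − 14.7)² = 79.02².
Subtracting pairs of circle equations eliminates x²+y² and gives linear equations (the radical axes):
29.0 x + 115.6 y = 3788.35
307.2 x + 293.0 y = -4302.20
Solving the 2×2 system: x ≈ -59.5, y ≈ 47.7 km.
Check against A (with the unrounded x, y): √((x + 141.3)²+(y + 131.8)²) = 197.26 ≈ 197.26 km. ✓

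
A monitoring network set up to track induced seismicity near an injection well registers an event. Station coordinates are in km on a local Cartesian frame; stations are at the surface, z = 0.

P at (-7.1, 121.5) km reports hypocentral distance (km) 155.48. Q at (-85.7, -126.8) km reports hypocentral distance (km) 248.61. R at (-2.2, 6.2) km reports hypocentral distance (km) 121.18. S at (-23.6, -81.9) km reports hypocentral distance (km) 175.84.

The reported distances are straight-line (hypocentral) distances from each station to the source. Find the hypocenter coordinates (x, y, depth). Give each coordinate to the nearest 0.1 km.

x ≈ 99.0 km, y ≈ 27.1 km, depth ≈ 63.3 km

Each station gives a sphere (x−x_i)² + (y−y_i)² + z² = d_i² (stations at z=0).
Subtracting the P sphere from Q and R: z² cancels, leaving linear equations in x and y:
-157.2 x − 496.6 y = -29022.83
9.8 x − 230.6 y = -5279.94
Solving: x ≈ 99.002, y ≈ 27.104 km (keep extra digits for the depth step; rounded: 99.0, 27.1).
Then from the P sphere: z² = 155.48² − (x + 7.1)² − (y − 121.5)² with x = 99.002, y = 27.104, so z ≈ 63.291 ≈ 63.3 km.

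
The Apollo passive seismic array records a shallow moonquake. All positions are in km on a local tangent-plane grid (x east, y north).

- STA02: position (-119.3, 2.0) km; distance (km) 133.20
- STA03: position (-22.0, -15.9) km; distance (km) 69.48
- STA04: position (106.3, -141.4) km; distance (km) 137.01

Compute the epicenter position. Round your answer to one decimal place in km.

-18.7 km east, -85.3 km north

Circle about each station: (x + 119.3)² + (y − 2.0)² = 133.20²; (x + 22.0)² + (y + 15.9)² = 69.48²; (x − 106.3)² + (y + 141.4)² = 137.01².
Subtracting pairs of circle equations eliminates x²+y² and gives linear equations (the radical axes):
194.6 x − 35.8 y = -584.91
451.2 x − 286.8 y = 16027.66
Solving the 2×2 system: x ≈ -18.7, y ≈ -85.3 km.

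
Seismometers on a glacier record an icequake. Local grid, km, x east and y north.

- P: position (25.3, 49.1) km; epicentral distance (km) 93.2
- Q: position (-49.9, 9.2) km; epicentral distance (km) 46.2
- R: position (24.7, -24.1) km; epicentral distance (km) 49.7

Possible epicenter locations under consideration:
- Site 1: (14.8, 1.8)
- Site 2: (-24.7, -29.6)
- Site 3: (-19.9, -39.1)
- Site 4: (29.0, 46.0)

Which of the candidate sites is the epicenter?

For each candidate, compare |candidate − station| to the reported distance:
Site 1: residuals P 44.7, Q 18.9, R 22.0 → max 44.7 km
Site 2: residuals P 0.0, Q 0.1, R 0.0 → max 0.1 km
Site 3: residuals P 5.9, Q 10.7, R 2.6 → max 10.7 km
Site 4: residuals P 88.4, Q 40.9, R 20.5 → max 88.4 km
Only Site 2 has all residuals ≈ 0.

Site 2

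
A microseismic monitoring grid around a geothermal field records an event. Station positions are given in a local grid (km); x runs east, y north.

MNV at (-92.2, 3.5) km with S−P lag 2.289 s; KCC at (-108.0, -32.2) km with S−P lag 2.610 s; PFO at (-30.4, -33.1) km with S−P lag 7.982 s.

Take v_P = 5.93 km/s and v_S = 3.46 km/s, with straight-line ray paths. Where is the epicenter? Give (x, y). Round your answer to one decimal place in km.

Distance from S−P lag: d = Δt · v_P v_S / (v_P − v_S) = Δt · (5.93·3.46)/(5.93−3.46) ≈ 8.3068·Δt.
So d_MNV = 19.01, d_KCC = 21.68, d_PFO = 66.30 km.
Circle about each station: (x + 92.2)² + (y − 3.5)² = 19.01²; (x + 108.0)² + (y + 32.2)² = 21.68²; (x + 30.4)² + (y + 33.1)² = 66.30².
Subtracting pairs of circle equations eliminates x²+y² and gives linear equations (the radical axes):
-31.6 x − 71.4 y = 4079.11
123.6 x − 73.2 y = -10527.63
Solving the 2×2 system: x ≈ -94.3, y ≈ -15.4 km.
Check against MNV (with the unrounded x, y): √((x + 92.2)²+(y − 3.5)²) = 19.01 ≈ 19.01 km. ✓

(-94.3, -15.4)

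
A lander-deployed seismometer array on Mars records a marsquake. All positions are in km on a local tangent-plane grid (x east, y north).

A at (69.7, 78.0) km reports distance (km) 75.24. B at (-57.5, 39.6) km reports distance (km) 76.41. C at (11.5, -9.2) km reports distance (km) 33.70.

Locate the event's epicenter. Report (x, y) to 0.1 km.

17.3 km east, 24.0 km north

Circle about each station: (x − 69.7)² + (y − 78.0)² = 75.24²; (x + 57.5)² + (y − 39.6)² = 76.41²; (x − 11.5)² + (y + 9.2)² = 33.70².
Subtracting the A equation from the B and C equations removes the quadratic terms:
-254.4 x − 76.8 y = -6245.11
-116.4 x − 174.4 y = -6199.83
Solving the 2×2 system: x ≈ 17.3, y ≈ 24.0 km.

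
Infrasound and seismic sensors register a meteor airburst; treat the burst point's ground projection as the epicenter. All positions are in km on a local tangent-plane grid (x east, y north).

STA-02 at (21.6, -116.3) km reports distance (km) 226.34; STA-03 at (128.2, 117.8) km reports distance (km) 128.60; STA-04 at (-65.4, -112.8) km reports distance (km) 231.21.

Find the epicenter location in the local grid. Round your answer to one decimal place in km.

x ≈ -0.1 km, y ≈ 109.0 km

Circle about each station: (x − 21.6)² + (y + 116.3)² = 226.34²; (x − 128.2)² + (y − 117.8)² = 128.60²; (x + 65.4)² + (y + 112.8)² = 231.21².
Subtracting pairs of circle equations eliminates x²+y² and gives linear equations (the radical axes):
213.2 x + 468.2 y = 51011.67
-174.0 x + 7.0 y = 780.48
Solving the 2×2 system: x ≈ -0.1, y ≈ 109.0 km.
Check against STA-02 (with the unrounded x, y): √((x − 21.6)²+(y + 116.3)²) = 226.34 ≈ 226.34 km. ✓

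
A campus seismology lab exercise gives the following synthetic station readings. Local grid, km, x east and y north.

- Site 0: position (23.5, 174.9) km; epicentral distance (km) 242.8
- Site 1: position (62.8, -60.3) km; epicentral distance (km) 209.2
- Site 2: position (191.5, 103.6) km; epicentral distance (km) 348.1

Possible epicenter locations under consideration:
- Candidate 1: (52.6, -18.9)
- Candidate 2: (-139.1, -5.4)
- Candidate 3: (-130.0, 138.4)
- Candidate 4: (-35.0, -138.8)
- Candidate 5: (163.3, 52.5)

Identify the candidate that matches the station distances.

For each candidate, compare |candidate − station| to the reported distance:
Candidate 1: residuals Site 0 46.8, Site 1 166.6, Site 2 162.9 → max 166.6 km
Candidate 2: residuals Site 0 0.0, Site 1 0.0, Site 2 0.0 → max 0.0 km
Candidate 3: residuals Site 0 85.0, Site 1 67.7, Site 2 24.7 → max 85.0 km
Candidate 4: residuals Site 0 76.3, Site 1 83.8, Site 2 16.3 → max 83.8 km
Candidate 5: residuals Site 0 57.0, Site 1 58.1, Site 2 289.7 → max 289.7 km
Only Candidate 2 has all residuals ≈ 0.

Candidate 2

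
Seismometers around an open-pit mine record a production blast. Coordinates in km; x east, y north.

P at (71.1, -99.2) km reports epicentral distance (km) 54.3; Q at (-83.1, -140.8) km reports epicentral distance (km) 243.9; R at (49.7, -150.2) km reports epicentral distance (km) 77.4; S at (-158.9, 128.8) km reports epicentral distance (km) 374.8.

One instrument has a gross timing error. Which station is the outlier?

Solve using three stations at a time. Using P, R, S (subtract circle equations pairwise → linear system) gives (x, y) ≈ (121.1, -120.3).
Distances from that point to each station vs reported:
  P: calculated 54.3 vs reported 54.3 → residual 0.0 km
  Q: calculated 205.2 vs reported 243.9 → residual 38.7 km
  R: calculated 77.4 vs reported 77.4 → residual 0.0 km
  S: calculated 374.8 vs reported 374.8 → residual 0.0 km
P, R, S are mutually consistent (residuals ≈ 0); Q is off by 38.7 km.

Q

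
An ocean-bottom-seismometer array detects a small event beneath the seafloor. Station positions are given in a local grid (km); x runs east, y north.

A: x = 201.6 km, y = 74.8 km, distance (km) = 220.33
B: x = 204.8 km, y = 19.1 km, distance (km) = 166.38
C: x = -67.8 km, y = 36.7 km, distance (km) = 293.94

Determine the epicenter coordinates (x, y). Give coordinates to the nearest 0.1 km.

165.2 km east, -142.5 km north

Circle about each station: (x − 201.6)² + (y − 74.8)² = 220.33²; (x − 204.8)² + (y − 19.1)² = 166.38²; (x + 67.8)² + (y − 36.7)² = 293.94².
Subtracting pairs of circle equations eliminates x²+y² and gives linear equations (the radical axes):
6.4 x − 111.4 y = 16933.25
-538.8 x − 76.2 y = -78149.28
Solving the 2×2 system: x ≈ 165.2, y ≈ -142.5 km.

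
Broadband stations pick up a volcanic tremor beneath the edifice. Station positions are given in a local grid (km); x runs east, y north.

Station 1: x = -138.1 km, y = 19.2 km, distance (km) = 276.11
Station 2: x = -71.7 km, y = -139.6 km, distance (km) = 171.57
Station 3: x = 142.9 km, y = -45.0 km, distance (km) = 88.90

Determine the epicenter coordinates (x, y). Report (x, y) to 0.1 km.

Circle about each station: (x + 138.1)² + (y − 19.2)² = 276.11²; (x + 71.7)² + (y + 139.6)² = 171.57²; (x − 142.9)² + (y + 45.0)² = 88.90².
Subtracting the Station 1 equation from the Station 2 and Station 3 equations removes the quadratic terms:
132.8 x − 317.6 y = 51989.27
562.0 x − 128.4 y = 71338.68
Solving the 2×2 system: x ≈ 99.0, y ≈ -122.3 km.

x ≈ 99.0 km, y ≈ -122.3 km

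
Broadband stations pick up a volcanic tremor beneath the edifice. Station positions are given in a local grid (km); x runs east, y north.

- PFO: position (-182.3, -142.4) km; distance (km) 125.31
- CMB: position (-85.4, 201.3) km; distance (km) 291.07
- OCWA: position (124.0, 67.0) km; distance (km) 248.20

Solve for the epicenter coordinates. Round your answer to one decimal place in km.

x ≈ -68.8 km, y ≈ -89.3 km

Circle about each station: (x + 182.3)² + (y + 142.4)² = 125.31²; (x + 85.4)² + (y − 201.3)² = 291.07²; (x − 124.0)² + (y − 67.0)² = 248.20².
Subtracting pairs of circle equations eliminates x²+y² and gives linear equations (the radical axes):
193.8 x + 687.4 y = -74715.35
612.6 x + 418.8 y = -79546.69
Solving the 2×2 system: x ≈ -68.8, y ≈ -89.3 km.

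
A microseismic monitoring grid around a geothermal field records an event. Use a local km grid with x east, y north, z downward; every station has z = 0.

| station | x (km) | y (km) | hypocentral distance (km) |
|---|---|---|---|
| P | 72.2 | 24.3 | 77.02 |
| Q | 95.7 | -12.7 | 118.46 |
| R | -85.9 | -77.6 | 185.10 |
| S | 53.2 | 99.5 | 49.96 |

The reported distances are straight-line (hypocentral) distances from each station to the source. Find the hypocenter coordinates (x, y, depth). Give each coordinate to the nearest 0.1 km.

Each station gives a sphere (x−x_i)² + (y−y_i)² + z² = d_i² (stations at z=0).
Subtracting the P sphere from Q and R: z² cancels, leaving linear equations in x and y:
47.0 x − 74.0 y = -4584.24
-316.2 x − 203.8 y = -20732.69
Solving: x ≈ 18.193, y ≈ 73.504 km (keep extra digits for the depth step; rounded: 18.2, 73.5).
Then from the P sphere: z² = 77.02² − (x − 72.2)² − (y − 24.3)² with x = 18.193, y = 73.504, so z ≈ 24.378 ≈ 24.4 km.

x ≈ 18.2 km, y ≈ 73.5 km, depth ≈ 24.4 km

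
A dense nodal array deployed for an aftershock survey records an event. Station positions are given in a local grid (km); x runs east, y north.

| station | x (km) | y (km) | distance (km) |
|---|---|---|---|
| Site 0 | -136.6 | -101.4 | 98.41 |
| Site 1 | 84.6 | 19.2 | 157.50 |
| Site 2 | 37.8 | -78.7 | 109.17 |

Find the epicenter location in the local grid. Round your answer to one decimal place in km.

-62.8 km east, -36.3 km north

Circle about each station: (x + 136.6)² + (y + 101.4)² = 98.41²; (x − 84.6)² + (y − 19.2)² = 157.50²; (x − 37.8)² + (y + 78.7)² = 109.17².
Subtracting pairs of circle equations eliminates x²+y² and gives linear equations (the radical axes):
442.4 x + 241.2 y = -36537.44
348.8 x + 45.4 y = -23552.55
Solving the 2×2 system: x ≈ -62.8, y ≈ -36.3 km.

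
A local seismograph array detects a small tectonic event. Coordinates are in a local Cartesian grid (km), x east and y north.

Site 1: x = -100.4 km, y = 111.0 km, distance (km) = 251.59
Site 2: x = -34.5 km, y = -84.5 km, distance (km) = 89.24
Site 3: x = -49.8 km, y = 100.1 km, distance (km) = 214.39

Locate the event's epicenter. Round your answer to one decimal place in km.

54.7 km east, -87.1 km north

Circle about each station: (x + 100.4)² + (y − 111.0)² = 251.59²; (x + 34.5)² + (y + 84.5)² = 89.24²; (x + 49.8)² + (y − 100.1)² = 214.39².
Subtracting pairs of circle equations eliminates x²+y² and gives linear equations (the radical axes):
131.8 x − 391.0 y = 41263.09
101.2 x − 21.8 y = 7433.35
Solving the 2×2 system: x ≈ 54.7, y ≈ -87.1 km.
Check against Site 1 (with the unrounded x, y): √((x + 100.4)²+(y − 111.0)²) = 251.59 ≈ 251.59 km. ✓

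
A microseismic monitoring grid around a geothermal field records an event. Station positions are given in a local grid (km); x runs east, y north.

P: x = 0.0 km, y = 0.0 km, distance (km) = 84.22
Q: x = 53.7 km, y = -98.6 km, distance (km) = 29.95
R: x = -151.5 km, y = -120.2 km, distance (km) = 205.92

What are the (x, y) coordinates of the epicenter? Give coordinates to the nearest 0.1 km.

(48.0, -69.2)

Circle about each station: x² + y² = 84.22²; (x − 53.7)² + (y + 98.6)² = 29.95²; (x + 151.5)² + (y + 120.2)² = 205.92².
Subtracting the P equation from the Q and R equations removes the quadratic terms:
107.4 x − 197.2 y = 18801.66
-303.0 x − 240.4 y = 2090.25
Solving the 2×2 system: x ≈ 48.0, y ≈ -69.2 km.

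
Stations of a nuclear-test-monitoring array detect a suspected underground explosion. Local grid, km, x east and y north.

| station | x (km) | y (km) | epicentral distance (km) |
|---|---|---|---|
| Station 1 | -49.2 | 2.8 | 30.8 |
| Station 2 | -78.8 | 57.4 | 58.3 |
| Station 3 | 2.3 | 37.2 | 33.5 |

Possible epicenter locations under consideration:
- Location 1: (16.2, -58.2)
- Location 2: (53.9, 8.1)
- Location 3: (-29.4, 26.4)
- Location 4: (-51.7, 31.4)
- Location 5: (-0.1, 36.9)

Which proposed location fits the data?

Location 3

For each candidate, compare |candidate − station| to the reported distance:
Location 1: residuals Station 1 58.6, Station 2 91.3, Station 3 62.9 → max 91.3 km
Location 2: residuals Station 1 72.4, Station 2 83.3, Station 3 25.7 → max 83.3 km
Location 3: residuals Station 1 0.0, Station 2 0.0, Station 3 0.0 → max 0.0 km
Location 4: residuals Station 1 2.1, Station 2 20.7, Station 3 20.8 → max 20.8 km
Location 5: residuals Station 1 29.0, Station 2 23.0, Station 3 31.1 → max 31.1 km
Only Location 3 has all residuals ≈ 0.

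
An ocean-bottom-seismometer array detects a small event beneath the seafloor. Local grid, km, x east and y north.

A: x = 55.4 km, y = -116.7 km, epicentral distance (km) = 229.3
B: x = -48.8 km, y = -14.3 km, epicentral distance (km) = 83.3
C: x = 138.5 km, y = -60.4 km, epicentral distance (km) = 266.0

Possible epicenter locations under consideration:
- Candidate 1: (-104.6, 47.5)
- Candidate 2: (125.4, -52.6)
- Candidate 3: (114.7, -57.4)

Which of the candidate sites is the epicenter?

For each candidate, compare |candidate − station| to the reported distance:
Candidate 1: residuals A 0.0, B 0.0, C 0.0 → max 0.0 km
Candidate 2: residuals A 134.4, B 95.1, C 250.8 → max 250.8 km
Candidate 3: residuals A 145.4, B 85.8, C 242.0 → max 242.0 km
Only Candidate 1 has all residuals ≈ 0.

Candidate 1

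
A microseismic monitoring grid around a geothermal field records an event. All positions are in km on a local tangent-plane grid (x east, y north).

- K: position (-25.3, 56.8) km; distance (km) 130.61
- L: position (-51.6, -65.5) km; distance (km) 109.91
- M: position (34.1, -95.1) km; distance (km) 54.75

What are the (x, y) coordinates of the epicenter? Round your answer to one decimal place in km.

Circle about each station: (x + 25.3)² + (y − 56.8)² = 130.61²; (x + 51.6)² + (y + 65.5)² = 109.91²; (x − 34.1)² + (y + 95.1)² = 54.75².
Subtracting pairs of circle equations eliminates x²+y² and gives linear equations (the radical axes):
-52.6 x − 244.6 y = 8065.24
118.8 x − 303.8 y = 20401.90
Solving the 2×2 system: x ≈ 56.4, y ≈ -45.1 km.
Check against K (with the unrounded x, y): √((x + 25.3)²+(y − 56.8)²) = 130.61 ≈ 130.61 km. ✓

(56.4, -45.1)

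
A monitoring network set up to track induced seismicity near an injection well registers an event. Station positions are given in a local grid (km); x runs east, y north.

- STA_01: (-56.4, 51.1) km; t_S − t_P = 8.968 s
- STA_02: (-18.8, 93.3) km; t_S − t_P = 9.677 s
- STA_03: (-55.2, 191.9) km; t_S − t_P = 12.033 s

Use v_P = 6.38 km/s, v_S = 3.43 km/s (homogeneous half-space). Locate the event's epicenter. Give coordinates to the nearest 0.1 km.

Distance from S−P lag: d = Δt · v_P v_S / (v_P − v_S) = Δt · (6.38·3.43)/(6.38−3.43) ≈ 7.4181·Δt.
So d_STA_01 = 66.53, d_STA_02 = 71.78, d_STA_03 = 89.26 km.
Circle about each station: (x + 56.4)² + (y − 51.1)² = 66.53²; (x + 18.8)² + (y − 93.3)² = 71.78²; (x + 55.2)² + (y − 191.9)² = 89.26².
Subtracting the STA_01 equation from the STA_02 and STA_03 equations removes the quadratic terms:
75.2 x + 84.4 y = 2540.03
2.4 x + 281.6 y = 30539.37
Solving the 2×2 system: x ≈ -88.8, y ≈ 109.2 km.

-88.8 km east, 109.2 km north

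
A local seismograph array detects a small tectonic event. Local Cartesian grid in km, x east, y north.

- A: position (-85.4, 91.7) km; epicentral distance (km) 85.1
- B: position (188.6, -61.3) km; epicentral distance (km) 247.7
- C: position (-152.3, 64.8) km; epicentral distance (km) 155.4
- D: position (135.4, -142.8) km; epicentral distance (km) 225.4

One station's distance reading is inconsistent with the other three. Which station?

Solve using three stations at a time. Using A, B, C (subtract circle equations pairwise → linear system) gives (x, y) ≈ (-0.6, 98.5).
Distances from that point to each station vs reported:
  A: calculated 85.0 vs reported 85.1 → residual 0.1 km
  B: calculated 247.7 vs reported 247.7 → residual 0.0 km
  C: calculated 155.4 vs reported 155.4 → residual 0.0 km
  D: calculated 277.0 vs reported 225.4 → residual 51.6 km
A, B, C are mutually consistent (residuals ≈ 0); D is off by 51.6 km.

D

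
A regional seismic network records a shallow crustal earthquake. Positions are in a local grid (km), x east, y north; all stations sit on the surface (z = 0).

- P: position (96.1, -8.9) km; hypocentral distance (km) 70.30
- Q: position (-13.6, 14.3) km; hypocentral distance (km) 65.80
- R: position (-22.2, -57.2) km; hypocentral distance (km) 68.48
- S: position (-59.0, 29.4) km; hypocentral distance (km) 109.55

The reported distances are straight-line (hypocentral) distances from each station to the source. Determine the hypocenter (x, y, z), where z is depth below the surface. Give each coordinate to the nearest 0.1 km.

x ≈ 32.6 km, y ≈ -25.0 km, depth ≈ 25.5 km

Each station gives a sphere (x−x_i)² + (y−y_i)² + z² = d_i² (stations at z=0).
Subtracting the P sphere from Q and R: z² cancels, leaving linear equations in x and y:
-219.4 x + 46.4 y = -8312.52
-236.6 x − 96.6 y = -5297.16
Solving: x ≈ 32.599, y ≈ -25.007 km (keep extra digits for the depth step; rounded: 32.6, -25.0).
Then from the P sphere: z² = 70.30² − (x − 96.1)² − (y + 8.9)² with x = 32.599, y = -25.007, so z ≈ 25.501 ≈ 25.5 km.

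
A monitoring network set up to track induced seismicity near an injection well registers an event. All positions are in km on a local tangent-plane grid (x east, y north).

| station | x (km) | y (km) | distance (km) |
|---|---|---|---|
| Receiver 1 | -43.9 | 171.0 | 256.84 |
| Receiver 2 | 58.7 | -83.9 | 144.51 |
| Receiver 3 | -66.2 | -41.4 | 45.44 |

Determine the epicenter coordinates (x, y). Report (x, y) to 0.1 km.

Circle about each station: (x + 43.9)² + (y − 171.0)² = 256.84²; (x − 58.7)² + (y + 83.9)² = 144.51²; (x + 66.2)² + (y + 41.4)² = 45.44².
Subtracting the Receiver 1 equation from the Receiver 2 and Receiver 3 equations removes the quadratic terms:
205.2 x − 509.8 y = 24400.34
-44.6 x − 424.8 y = 38830.18
Solving the 2×2 system: x ≈ -85.8, y ≈ -82.4 km.
Check against Receiver 1 (with the unrounded x, y): √((x + 43.9)²+(y − 171.0)²) = 256.84 ≈ 256.84 km. ✓

-85.8 km east, -82.4 km north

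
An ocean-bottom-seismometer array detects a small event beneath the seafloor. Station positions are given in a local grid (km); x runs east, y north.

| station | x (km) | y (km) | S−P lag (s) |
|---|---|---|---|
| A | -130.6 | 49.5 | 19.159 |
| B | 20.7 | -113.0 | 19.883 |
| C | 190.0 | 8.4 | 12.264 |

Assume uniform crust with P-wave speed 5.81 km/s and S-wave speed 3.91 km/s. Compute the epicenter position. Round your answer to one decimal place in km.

89.0 km east, 114.7 km north

Distance from S−P lag: d = Δt · v_P v_S / (v_P − v_S) = Δt · (5.81·3.91)/(5.81−3.91) ≈ 11.9564·Δt.
So d_A = 229.07, d_B = 237.73, d_C = 146.63 km.
Circle about each station: (x + 130.6)² + (y − 49.5)² = 229.07²; (x − 20.7)² + (y + 113.0)² = 237.73²; (x − 190.0)² + (y − 8.4)² = 146.63².
Subtracting pairs of circle equations eliminates x²+y² and gives linear equations (the radical axes):
302.6 x − 325.0 y = -10351.61
641.2 x − 82.2 y = 47636.66
Solving the 2×2 system: x ≈ 89.0, y ≈ 114.7 km.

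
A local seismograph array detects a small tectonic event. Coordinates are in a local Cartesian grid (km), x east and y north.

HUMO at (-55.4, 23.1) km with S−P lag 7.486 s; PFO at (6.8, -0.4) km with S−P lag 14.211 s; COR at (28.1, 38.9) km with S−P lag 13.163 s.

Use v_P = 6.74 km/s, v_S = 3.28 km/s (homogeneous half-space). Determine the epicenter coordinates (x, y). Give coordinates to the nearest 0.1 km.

x ≈ -49.8 km, y ≈ 70.6 km

Distance from S−P lag: d = Δt · v_P v_S / (v_P − v_S) = Δt · (6.74·3.28)/(6.74−3.28) ≈ 6.3894·Δt.
So d_HUMO = 47.83, d_PFO = 90.80, d_COR = 84.10 km.
Circle about each station: (x + 55.4)² + (y − 23.1)² = 47.83²; (x − 6.8)² + (y + 0.4)² = 90.80²; (x − 28.1)² + (y − 38.9)² = 84.10².
Subtracting the HUMO equation from the PFO and COR equations removes the quadratic terms:
124.4 x − 47.0 y = -9513.30
167.0 x + 31.6 y = -6085.05
Solving the 2×2 system: x ≈ -49.8, y ≈ 70.6 km.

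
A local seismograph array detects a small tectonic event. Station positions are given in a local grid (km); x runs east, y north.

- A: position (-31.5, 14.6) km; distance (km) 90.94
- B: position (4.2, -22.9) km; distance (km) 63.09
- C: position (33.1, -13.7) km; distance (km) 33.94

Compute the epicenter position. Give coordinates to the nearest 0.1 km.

x ≈ 59.2 km, y ≈ 8.0 km

Circle about each station: (x + 31.5)² + (y − 14.6)² = 90.94²; (x − 4.2)² + (y + 22.9)² = 63.09²; (x − 33.1)² + (y + 13.7)² = 33.94².
Subtracting pairs of circle equations eliminates x²+y² and gives linear equations (the radical axes):
71.4 x − 75.0 y = 3626.38
129.2 x − 56.6 y = 7196.05
Solving the 2×2 system: x ≈ 59.2, y ≈ 8.0 km.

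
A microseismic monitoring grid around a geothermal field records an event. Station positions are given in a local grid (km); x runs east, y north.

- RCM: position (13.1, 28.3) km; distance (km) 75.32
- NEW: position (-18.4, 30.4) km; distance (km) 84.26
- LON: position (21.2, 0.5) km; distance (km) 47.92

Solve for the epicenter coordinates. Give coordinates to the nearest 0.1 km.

(14.9, -47.0)

Circle about each station: (x − 13.1)² + (y − 28.3)² = 75.32²; (x + 18.4)² + (y − 30.4)² = 84.26²; (x − 21.2)² + (y − 0.5)² = 47.92².
Subtracting pairs of circle equations eliminates x²+y² and gives linear equations (the radical axes):
-63.0 x + 4.2 y = -1136.43
16.2 x − 55.6 y = 2853.97
Solving the 2×2 system: x ≈ 14.9, y ≈ -47.0 km.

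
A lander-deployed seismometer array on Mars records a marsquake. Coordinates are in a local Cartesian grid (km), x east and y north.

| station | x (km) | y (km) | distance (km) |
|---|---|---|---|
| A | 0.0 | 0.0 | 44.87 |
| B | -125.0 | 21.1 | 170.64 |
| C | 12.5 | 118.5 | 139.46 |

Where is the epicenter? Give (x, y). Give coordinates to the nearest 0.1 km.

Circle about each station: x² + y² = 44.87²; (x + 125.0)² + (y − 21.1)² = 170.64²; (x − 12.5)² + (y − 118.5)² = 139.46².
Subtracting the A equation from the B and C equations removes the quadratic terms:
-250.0 x + 42.2 y = -11034.48
25.0 x + 237.0 y = -3237.27
Solving the 2×2 system: x ≈ 41.1, y ≈ -18.0 km.
Check against A (with the unrounded x, y): √(x²+y²) = 44.87 ≈ 44.87 km. ✓

41.1 km east, -18.0 km north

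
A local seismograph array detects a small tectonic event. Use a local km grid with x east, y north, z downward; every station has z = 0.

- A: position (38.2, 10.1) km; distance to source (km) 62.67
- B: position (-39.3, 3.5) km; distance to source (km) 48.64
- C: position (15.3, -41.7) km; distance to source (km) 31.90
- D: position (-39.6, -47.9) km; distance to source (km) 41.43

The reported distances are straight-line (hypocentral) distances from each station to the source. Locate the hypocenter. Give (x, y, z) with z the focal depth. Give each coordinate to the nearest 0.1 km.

Each station gives a sphere (x−x_i)² + (y−y_i)² + z² = d_i² (stations at z=0).
Subtracting the A sphere from B and C: z² cancels, leaving linear equations in x and y:
-155.0 x − 13.2 y = 1557.17
-45.8 x − 103.6 y = 3321.65
Solving: x ≈ -7.602, y ≈ -28.702 km (keep extra digits for the depth step; rounded: -7.6, -28.7).
Then from the A sphere: z² = 62.67² − (x − 38.2)² − (y − 10.1)² with x = -7.602, y = -28.702, so z ≈ 18.003 ≈ 18.0 km.

x ≈ -7.6 km, y ≈ -28.7 km, depth ≈ 18.0 km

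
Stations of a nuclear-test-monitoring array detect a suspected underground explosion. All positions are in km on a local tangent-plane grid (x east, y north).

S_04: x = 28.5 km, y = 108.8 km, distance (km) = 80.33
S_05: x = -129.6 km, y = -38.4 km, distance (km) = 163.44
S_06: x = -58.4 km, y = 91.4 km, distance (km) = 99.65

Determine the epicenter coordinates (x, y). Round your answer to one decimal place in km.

(19.3, 29.0)

Circle about each station: (x − 28.5)² + (y − 108.8)² = 80.33²; (x + 129.6)² + (y + 38.4)² = 163.44²; (x + 58.4)² + (y − 91.4)² = 99.65².
Subtracting the S_04 equation from the S_05 and S_06 equations removes the quadratic terms:
-316.2 x − 294.4 y = -14638.69
-173.8 x − 34.8 y = -4362.38
Solving the 2×2 system: x ≈ 19.3, y ≈ 29.0 km.
Check against S_04 (with the unrounded x, y): √((x − 28.5)²+(y − 108.8)²) = 80.33 ≈ 80.33 km. ✓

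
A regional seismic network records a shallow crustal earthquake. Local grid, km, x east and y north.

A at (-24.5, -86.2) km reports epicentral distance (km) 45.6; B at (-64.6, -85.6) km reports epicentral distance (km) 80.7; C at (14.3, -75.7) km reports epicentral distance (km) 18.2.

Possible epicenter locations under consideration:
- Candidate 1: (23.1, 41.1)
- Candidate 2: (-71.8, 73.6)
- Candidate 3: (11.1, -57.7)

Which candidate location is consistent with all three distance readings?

For each candidate, compare |candidate − station| to the reported distance:
Candidate 1: residuals A 90.3, B 73.4, C 98.9 → max 98.9 km
Candidate 2: residuals A 121.1, B 78.7, C 154.1 → max 154.1 km
Candidate 3: residuals A 0.0, B 0.0, C 0.1 → max 0.1 km
Only Candidate 3 has all residuals ≈ 0.

Candidate 3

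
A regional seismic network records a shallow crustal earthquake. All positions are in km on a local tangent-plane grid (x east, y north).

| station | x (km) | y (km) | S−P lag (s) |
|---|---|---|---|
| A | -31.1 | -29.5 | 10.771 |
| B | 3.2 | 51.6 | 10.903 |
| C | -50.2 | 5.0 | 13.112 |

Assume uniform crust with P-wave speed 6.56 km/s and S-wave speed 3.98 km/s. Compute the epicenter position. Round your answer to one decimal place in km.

Distance from S−P lag: d = Δt · v_P v_S / (v_P − v_S) = Δt · (6.56·3.98)/(6.56−3.98) ≈ 10.1197·Δt.
So d_A = 109.00, d_B = 110.33, d_C = 132.69 km.
Circle about each station: (x + 31.1)² + (y + 29.5)² = 109.00²; (x − 3.2)² + (y − 51.6)² = 110.33²; (x + 50.2)² + (y − 5.0)² = 132.69².
Subtracting pairs of circle equations eliminates x²+y² and gives linear equations (the radical axes):
68.6 x + 162.2 y = 543.63
-38.2 x + 69.0 y = -5018.06
Solving the 2×2 system: x ≈ 77.9, y ≈ -29.6 km.

77.9 km east, -29.6 km north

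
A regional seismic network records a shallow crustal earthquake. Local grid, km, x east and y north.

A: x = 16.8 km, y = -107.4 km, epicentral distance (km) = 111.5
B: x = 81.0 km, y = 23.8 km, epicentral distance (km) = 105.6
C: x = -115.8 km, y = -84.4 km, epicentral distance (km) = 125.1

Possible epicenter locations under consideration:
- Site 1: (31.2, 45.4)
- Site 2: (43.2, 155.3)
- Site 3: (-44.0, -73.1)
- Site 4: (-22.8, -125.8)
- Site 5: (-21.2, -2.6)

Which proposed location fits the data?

Site 5

For each candidate, compare |candidate − station| to the reported distance:
Site 1: residuals A 42.0, B 51.3, C 71.0 → max 71.0 km
Site 2: residuals A 152.5, B 31.2, C 162.5 → max 162.5 km
Site 3: residuals A 41.7, B 52.6, C 52.4 → max 52.6 km
Site 4: residuals A 67.8, B 76.5, C 23.3 → max 76.5 km
Site 5: residuals A 0.0, B 0.0, C 0.0 → max 0.0 km
Only Site 5 has all residuals ≈ 0.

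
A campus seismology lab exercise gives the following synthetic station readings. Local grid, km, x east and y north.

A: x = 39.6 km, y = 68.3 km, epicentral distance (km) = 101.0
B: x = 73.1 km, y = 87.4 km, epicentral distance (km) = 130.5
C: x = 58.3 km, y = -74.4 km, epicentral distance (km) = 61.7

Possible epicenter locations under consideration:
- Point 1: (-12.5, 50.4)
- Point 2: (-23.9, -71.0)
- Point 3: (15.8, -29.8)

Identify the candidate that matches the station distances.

For each candidate, compare |candidate − station| to the reported distance:
Point 1: residuals A 45.9, B 37.2, C 81.8 → max 81.8 km
Point 2: residuals A 52.1, B 55.2, C 20.6 → max 55.2 km
Point 3: residuals A 0.1, B 0.0, C 0.1 → max 0.1 km
Only Point 3 has all residuals ≈ 0.

Point 3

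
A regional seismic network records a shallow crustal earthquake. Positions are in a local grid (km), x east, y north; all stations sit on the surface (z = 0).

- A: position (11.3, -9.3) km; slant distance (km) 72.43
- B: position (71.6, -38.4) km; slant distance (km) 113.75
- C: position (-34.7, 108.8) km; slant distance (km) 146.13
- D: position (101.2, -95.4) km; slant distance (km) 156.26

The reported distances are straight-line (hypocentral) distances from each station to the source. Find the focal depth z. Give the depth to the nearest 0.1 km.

Each station gives a sphere (x−x_i)² + (y−y_i)² + z² = d_i² (stations at z=0).
Subtracting the A sphere from B and C: z² cancels, leaving linear equations in x and y:
120.6 x − 58.2 y = -1306.02
-92.0 x + 236.2 y = -3280.52
Solving: x ≈ -21.590, y ≈ -22.298 km (keep extra digits for the depth step; rounded: -21.6, -22.3).
Then from the A sphere: z² = 72.43² − (x − 11.3)² − (y + 9.3)² with x = -21.590, y = -22.298, so z ≈ 63.209 ≈ 63.2 km.

depth ≈ 63.2 km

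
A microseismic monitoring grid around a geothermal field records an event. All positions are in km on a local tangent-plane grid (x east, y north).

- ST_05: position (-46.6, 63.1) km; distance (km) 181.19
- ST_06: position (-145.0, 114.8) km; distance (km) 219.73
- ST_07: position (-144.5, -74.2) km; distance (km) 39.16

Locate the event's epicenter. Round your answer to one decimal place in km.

x ≈ -118.3 km, y ≈ -103.3 km

Circle about each station: (x + 46.6)² + (y − 63.1)² = 181.19²; (x + 145.0)² + (y − 114.8)² = 219.73²; (x + 144.5)² + (y + 74.2)² = 39.16².
Subtracting pairs of circle equations eliminates x²+y² and gives linear equations (the radical axes):
-196.8 x + 103.4 y = 12599.41
-195.8 x − 274.6 y = 51529.03
Solving the 2×2 system: x ≈ -118.3, y ≈ -103.3 km.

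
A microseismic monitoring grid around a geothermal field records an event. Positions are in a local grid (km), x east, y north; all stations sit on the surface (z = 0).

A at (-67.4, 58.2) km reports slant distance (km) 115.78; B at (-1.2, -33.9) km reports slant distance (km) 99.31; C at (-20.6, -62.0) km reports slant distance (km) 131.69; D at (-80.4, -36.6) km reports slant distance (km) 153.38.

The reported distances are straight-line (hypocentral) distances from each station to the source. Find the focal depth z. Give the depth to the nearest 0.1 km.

z ≈ 34.7 km

Each station gives a sphere (x−x_i)² + (y−y_i)² + z² = d_i² (stations at z=0).
Subtracting the A sphere from B and C: z² cancels, leaving linear equations in x and y:
132.4 x − 184.2 y = -3236.82
93.6 x − 240.4 y = -7598.89
Solving: x ≈ 42.610, y ≈ 48.200 km (keep extra digits for the depth step; rounded: 42.6, 48.2).
Then from the A sphere: z² = 115.78² − (x + 67.4)² − (y − 58.2)² with x = 42.610, y = 48.200, so z ≈ 34.682 ≈ 34.7 km.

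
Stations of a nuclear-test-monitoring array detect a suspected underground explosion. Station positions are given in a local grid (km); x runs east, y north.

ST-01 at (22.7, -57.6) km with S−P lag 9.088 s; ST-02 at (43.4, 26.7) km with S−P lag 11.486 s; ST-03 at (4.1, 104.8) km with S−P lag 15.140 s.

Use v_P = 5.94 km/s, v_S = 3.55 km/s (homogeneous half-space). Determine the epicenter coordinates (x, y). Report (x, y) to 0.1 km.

-47.3 km east, -18.5 km north

Distance from S−P lag: d = Δt · v_P v_S / (v_P − v_S) = Δt · (5.94·3.55)/(5.94−3.55) ≈ 8.8230·Δt.
So d_ST-01 = 80.18, d_ST-02 = 101.34, d_ST-03 = 133.58 km.
Circle about each station: (x − 22.7)² + (y + 57.6)² = 80.18²; (x − 43.4)² + (y − 26.7)² = 101.34²; (x − 4.1)² + (y − 104.8)² = 133.58².
Subtracting the ST-01 equation from the ST-02 and ST-03 equations removes the quadratic terms:
41.4 x + 168.6 y = -5077.56
-37.2 x + 324.8 y = -4247.98
Solving the 2×2 system: x ≈ -47.3, y ≈ -18.5 km.
Check against ST-01 (with the unrounded x, y): √((x − 22.7)²+(y + 57.6)²) = 80.19 ≈ 80.18 km. ✓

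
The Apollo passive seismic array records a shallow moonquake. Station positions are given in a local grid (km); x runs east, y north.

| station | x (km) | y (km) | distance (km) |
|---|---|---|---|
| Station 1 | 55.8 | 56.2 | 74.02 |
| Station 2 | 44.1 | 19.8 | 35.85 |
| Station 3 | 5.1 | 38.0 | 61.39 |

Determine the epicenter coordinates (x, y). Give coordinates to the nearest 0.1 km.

x ≈ 35.9 km, y ≈ -15.1 km

Circle about each station: (x − 55.8)² + (y − 56.2)² = 74.02²; (x − 44.1)² + (y − 19.8)² = 35.85²; (x − 5.1)² + (y − 38.0)² = 61.39².
Subtracting the Station 1 equation from the Station 2 and Station 3 equations removes the quadratic terms:
-23.4 x − 72.8 y = 258.51
-101.4 x − 36.4 y = -3091.84
Solving the 2×2 system: x ≈ 35.9, y ≈ -15.1 km.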